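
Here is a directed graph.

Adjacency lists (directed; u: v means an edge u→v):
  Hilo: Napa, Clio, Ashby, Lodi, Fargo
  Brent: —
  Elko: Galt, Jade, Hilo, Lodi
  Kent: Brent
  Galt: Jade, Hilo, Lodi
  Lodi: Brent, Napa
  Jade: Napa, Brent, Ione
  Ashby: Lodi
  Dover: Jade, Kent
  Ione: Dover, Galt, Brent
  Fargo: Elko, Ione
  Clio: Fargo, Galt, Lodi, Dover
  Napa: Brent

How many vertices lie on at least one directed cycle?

A vertex is on a directed cycle iff it belongs to a strongly connected component of size ≥ 2 (or has a self-loop).
The vertices on cycles are {Clio, Elko, Galt, Hilo, Ione, Jade, Dover, Fargo} — 8 in total.

8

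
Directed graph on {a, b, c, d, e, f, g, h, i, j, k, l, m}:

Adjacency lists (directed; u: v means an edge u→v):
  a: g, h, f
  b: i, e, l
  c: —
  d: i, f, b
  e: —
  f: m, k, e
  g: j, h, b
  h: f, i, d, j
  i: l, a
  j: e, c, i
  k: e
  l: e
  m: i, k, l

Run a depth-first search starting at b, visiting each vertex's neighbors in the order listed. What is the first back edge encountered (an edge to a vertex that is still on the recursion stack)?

j->i

DFS from b (visiting each vertex's neighbors in the order listed); mark gray on enter, black on exit:
b gray
  i gray
    l gray
      e gray
      e black
    l black
    a gray
      g gray
        j gray
          j→e: e black — skip
          c gray
          c black
          j→i: i is gray → back edge
First back edge: j → i.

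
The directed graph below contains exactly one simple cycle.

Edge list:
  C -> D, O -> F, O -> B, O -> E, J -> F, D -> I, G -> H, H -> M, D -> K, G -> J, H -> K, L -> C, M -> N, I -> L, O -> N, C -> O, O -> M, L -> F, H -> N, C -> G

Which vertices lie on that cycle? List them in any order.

DFS with gray/black marking from C:
C gray
  D gray
    I gray
      L gray
        F gray
        F black
        L→C: C is gray → back edge
Back edge closes the cycle C → D → I → L → C; its vertices are {C, D, I, L}.

C, D, I, L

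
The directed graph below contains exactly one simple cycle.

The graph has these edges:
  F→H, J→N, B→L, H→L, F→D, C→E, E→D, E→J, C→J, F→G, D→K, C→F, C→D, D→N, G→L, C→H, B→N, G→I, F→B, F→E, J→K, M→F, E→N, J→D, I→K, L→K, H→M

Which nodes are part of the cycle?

F, H, M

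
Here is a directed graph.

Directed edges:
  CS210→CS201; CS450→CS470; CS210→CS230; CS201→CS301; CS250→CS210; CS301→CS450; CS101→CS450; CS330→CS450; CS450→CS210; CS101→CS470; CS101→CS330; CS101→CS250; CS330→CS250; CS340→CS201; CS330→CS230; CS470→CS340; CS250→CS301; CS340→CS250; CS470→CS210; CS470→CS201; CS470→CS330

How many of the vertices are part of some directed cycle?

8

A vertex is on a directed cycle iff it belongs to a strongly connected component of size ≥ 2 (or has a self-loop).
The vertices on cycles are {CS201, CS210, CS250, CS301, CS330, CS340, CS450, CS470} — 8 in total.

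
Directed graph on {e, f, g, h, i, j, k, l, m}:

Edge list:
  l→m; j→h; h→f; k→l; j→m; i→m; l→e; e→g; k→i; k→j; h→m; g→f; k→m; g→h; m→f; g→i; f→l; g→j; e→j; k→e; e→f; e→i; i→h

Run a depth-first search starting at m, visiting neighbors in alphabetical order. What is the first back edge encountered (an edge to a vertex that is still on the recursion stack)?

DFS from m (visiting neighbors in alphabetical order); mark gray on enter, black on exit:
m gray
  f gray
    l gray
      e gray
        e→f: f is gray → back edge
First back edge: e → f.

e->f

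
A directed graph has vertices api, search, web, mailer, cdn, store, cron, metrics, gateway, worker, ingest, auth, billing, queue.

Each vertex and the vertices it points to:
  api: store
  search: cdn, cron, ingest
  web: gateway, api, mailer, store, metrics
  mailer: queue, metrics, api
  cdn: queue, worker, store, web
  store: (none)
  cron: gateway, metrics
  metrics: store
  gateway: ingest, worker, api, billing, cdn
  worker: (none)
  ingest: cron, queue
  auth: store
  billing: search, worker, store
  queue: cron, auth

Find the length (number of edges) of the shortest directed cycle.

3

For each vertex v, BFS finds the shortest path from v back to v.
The shortest such closed walk is web → gateway → cdn → web, length 3.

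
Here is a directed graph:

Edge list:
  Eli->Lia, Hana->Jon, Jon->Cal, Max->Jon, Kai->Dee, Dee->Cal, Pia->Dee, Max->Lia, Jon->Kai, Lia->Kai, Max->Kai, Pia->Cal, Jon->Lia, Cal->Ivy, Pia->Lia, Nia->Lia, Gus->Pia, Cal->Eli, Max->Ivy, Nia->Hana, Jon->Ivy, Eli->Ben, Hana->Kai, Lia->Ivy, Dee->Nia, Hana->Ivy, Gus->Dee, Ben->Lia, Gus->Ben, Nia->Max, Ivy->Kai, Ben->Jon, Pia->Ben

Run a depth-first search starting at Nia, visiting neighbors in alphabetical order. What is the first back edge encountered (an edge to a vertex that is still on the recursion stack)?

Jon->Cal

DFS from Nia (visiting neighbors in alphabetical order); mark gray on enter, black on exit:
Nia gray
  Hana gray
    Ivy gray
      Kai gray
        Dee gray
          Cal gray
            Eli gray
              Ben gray
                Jon gray
                  Jon→Cal: Cal is gray → back edge
First back edge: Jon → Cal.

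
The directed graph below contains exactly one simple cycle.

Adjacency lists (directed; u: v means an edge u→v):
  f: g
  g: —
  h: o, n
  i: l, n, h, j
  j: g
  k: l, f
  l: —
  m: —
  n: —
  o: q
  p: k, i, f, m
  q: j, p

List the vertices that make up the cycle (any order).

DFS with gray/black marking from p:
p gray
  k gray
    l gray
    l black
    f gray
      g gray
      g black
    f black
  k black
  i gray
    i→l: l black — skip
    n gray
    n black
    h gray
      o gray
        q gray
          j gray
            j→g: g black — skip
          j black
          q→p: p is gray → back edge
Back edge closes the cycle p → i → h → o → q → p; its vertices are {h, i, o, p, q}.

h, i, o, p, q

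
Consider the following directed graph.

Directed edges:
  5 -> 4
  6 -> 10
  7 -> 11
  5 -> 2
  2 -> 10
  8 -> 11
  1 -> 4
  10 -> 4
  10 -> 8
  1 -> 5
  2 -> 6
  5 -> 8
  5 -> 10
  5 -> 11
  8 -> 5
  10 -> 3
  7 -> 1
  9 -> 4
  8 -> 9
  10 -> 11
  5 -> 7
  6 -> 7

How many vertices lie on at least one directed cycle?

7

A vertex is on a directed cycle iff it belongs to a strongly connected component of size ≥ 2 (or has a self-loop).
The vertices on cycles are {1, 2, 5, 6, 7, 8, 10} — 7 in total.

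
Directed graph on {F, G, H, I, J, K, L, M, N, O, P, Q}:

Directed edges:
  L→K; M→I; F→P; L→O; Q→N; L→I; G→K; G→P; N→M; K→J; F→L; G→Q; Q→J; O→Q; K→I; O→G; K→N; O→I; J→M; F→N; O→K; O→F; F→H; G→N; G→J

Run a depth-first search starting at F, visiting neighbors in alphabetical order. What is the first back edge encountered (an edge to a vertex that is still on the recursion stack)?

O→F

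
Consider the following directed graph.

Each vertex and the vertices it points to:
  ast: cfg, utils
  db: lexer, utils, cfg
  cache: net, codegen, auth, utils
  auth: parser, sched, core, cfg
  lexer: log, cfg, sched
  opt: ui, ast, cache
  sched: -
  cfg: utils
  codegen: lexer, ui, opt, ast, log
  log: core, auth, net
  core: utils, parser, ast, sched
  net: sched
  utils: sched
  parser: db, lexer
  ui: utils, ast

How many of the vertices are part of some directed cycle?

9

A vertex is on a directed cycle iff it belongs to a strongly connected component of size ≥ 2 (or has a self-loop).
The vertices on cycles are {db, log, opt, auth, core, cache, lexer, parser, codegen} — 9 in total.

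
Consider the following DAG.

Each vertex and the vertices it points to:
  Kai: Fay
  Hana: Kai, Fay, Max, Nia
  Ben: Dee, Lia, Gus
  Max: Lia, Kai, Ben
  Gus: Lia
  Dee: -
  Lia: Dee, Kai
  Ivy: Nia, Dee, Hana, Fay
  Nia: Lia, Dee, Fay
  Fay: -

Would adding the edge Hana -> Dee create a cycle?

No

Adding Hana→Dee creates a cycle iff Dee can already reach Hana.
Explore from Dee: no path reaches Hana. The graph stays acyclic.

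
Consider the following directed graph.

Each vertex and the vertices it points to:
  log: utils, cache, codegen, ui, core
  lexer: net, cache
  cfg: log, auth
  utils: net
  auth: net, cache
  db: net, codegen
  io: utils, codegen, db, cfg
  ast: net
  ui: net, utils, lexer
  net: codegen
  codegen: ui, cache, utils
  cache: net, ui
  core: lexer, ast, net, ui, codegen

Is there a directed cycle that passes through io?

No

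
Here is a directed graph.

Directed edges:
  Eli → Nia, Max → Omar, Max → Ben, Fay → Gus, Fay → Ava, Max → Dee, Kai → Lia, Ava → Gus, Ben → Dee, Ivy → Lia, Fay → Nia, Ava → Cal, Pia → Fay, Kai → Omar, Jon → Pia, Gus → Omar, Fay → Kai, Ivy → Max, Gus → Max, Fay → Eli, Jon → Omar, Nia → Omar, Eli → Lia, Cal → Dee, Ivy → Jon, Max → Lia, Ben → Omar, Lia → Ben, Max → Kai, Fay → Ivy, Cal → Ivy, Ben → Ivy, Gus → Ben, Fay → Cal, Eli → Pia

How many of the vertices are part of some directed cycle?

A vertex is on a directed cycle iff it belongs to a strongly connected component of size ≥ 2 (or has a self-loop).
The vertices on cycles are {Ava, Ben, Cal, Eli, Fay, Gus, Ivy, Jon, Kai, Lia, Max, Pia} — 12 in total.

12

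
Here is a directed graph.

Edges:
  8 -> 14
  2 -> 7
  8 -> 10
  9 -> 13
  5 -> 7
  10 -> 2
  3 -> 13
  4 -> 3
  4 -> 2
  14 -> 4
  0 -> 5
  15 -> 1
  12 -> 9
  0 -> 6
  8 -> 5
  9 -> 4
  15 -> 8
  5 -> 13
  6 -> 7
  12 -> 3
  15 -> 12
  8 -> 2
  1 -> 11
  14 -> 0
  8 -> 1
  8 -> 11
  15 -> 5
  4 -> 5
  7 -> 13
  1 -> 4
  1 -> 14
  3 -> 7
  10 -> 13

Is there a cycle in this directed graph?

No

DFS with white/gray/black marking, starting from 3:
3 gray
  7 gray
    13 gray
    13 black
  7 black
  3→13: 13 black — skip
3 black
0 gray
  6 gray
    6→7: 7 black — skip
  6 black
  5 gray
    5→7: 7 black — skip
    5→13: 13 black — skip
  5 black
0 black
1 gray
  11 gray
  11 black
  14 gray
    4 gray
      4→3: 3 black — skip
      2 gray
        2→7: 7 black — skip
      2 black
      4→5: 5 black — skip
    4 black
    14→0: 0 black — skip
  14 black
  1→4: 4 black — skip
1 black
8 gray
  8→2: 2 black — skip
  8→11: 11 black — skip
  8→14: 14 black — skip
  8→5: 5 black — skip
  8→1: 1 black — skip
  10 gray
    10→2: 2 black — skip
    10→13: 13 black — skip
  10 black
8 black
9 gray
  9→4: 4 black — skip
  9→13: 13 black — skip
9 black
12 gray
  12→3: 3 black — skip
  12→9: 9 black — skip
12 black
15 gray
  15→1: 1 black — skip
  15→5: 5 black — skip
  15→12: 12 black — skip
  15→8: 8 black — skip
15 black
Every edge goes to a white or black vertex — no back edge, so the graph is acyclic.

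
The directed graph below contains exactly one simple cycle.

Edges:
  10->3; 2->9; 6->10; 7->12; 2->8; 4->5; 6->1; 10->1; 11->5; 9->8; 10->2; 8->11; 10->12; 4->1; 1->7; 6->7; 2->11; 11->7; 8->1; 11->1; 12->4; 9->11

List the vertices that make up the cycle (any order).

DFS with gray/black marking from 12:
12 gray
  4 gray
    5 gray
    5 black
    1 gray
      7 gray
        7→12: 12 is gray → back edge
Back edge closes the cycle 12 → 4 → 1 → 7 → 12; its vertices are {1, 4, 7, 12}.

1, 4, 7, 12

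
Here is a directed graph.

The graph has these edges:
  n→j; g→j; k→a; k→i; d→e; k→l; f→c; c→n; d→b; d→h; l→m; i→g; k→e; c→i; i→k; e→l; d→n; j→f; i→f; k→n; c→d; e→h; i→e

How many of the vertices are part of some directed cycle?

A vertex is on a directed cycle iff it belongs to a strongly connected component of size ≥ 2 (or has a self-loop).
The vertices on cycles are {c, d, f, g, i, j, k, n} — 8 in total.

8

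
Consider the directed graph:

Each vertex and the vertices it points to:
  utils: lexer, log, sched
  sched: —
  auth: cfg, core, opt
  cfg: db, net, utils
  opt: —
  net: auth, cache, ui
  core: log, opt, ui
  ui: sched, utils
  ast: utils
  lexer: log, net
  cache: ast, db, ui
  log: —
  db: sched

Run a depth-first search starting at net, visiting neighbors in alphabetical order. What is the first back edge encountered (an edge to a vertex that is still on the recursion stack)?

cfg->net

DFS from net (visiting neighbors in alphabetical order); mark gray on enter, black on exit:
net gray
  auth gray
    cfg gray
      db gray
        sched gray
        sched black
      db black
      cfg→net: net is gray → back edge
First back edge: cfg → net.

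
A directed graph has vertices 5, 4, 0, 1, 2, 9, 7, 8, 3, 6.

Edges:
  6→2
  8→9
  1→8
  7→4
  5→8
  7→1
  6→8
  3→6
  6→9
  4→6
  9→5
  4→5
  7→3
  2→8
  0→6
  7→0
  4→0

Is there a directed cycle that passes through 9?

Yes

9 is on a cycle iff 9 can reach itself via ≥1 edge.
9 → 5 → 8 → 9 — yes.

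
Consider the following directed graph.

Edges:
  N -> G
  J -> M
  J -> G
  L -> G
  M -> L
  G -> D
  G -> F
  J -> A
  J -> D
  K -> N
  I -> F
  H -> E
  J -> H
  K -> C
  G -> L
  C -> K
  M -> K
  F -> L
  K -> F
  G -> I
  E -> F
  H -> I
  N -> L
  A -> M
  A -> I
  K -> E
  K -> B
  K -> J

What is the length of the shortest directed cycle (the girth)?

2

For each vertex v, BFS finds the shortest path from v back to v.
The shortest such closed walk is C → K → C, length 2.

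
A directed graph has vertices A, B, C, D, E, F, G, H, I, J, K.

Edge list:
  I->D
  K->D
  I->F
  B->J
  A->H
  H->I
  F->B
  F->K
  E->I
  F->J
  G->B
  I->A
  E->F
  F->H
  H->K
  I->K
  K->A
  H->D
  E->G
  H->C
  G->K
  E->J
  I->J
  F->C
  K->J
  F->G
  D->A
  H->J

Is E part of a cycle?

E lies on a cycle iff there is a path from E back to itself.
Exploring from E, it never reaches itself; equivalently, its strongly connected component is a singleton.

No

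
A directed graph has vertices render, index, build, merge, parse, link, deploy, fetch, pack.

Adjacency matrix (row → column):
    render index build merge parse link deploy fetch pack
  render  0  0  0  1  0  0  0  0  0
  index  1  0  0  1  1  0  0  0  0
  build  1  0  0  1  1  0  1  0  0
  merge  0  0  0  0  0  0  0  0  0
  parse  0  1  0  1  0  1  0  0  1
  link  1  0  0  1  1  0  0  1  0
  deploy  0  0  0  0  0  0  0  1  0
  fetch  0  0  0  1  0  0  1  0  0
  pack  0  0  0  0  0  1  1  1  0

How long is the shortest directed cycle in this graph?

2

For each vertex v, BFS finds the shortest path from v back to v.
The shortest such closed walk is parse → link → parse, length 2.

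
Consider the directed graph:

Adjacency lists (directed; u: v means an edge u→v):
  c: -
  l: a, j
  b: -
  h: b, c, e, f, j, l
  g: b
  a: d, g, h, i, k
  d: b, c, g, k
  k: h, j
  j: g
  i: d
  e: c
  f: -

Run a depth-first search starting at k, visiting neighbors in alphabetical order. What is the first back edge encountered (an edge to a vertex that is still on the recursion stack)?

d→k

DFS from k (visiting neighbors in alphabetical order); mark gray on enter, black on exit:
k gray
  h gray
    b gray
    b black
    c gray
    c black
    e gray
      e→c: c black — skip
    e black
    f gray
    f black
    j gray
      g gray
        g→b: b black — skip
      g black
    j black
    l gray
      a gray
        d gray
          d→b: b black — skip
          d→c: c black — skip
          d→g: g black — skip
          d→k: k is gray → back edge
First back edge: d → k.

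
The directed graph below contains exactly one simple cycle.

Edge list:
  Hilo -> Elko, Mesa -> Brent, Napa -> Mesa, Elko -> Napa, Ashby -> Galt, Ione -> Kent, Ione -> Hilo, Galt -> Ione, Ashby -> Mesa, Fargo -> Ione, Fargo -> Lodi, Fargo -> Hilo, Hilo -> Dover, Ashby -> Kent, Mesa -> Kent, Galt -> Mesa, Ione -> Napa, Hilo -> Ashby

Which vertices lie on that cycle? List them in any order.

Galt, Hilo, Ione, Ashby

DFS with gray/black marking from Hilo:
Hilo gray
  Elko gray
    Napa gray
      Mesa gray
        Brent gray
        Brent black
        Kent gray
        Kent black
      Mesa black
    Napa black
  Elko black
  Ashby gray
    Galt gray
      Ione gray
        Ione→Kent: Kent black — skip
        Ione→Hilo: Hilo is gray → back edge
Back edge closes the cycle Hilo → Ashby → Galt → Ione → Hilo; its vertices are {Galt, Hilo, Ione, Ashby}.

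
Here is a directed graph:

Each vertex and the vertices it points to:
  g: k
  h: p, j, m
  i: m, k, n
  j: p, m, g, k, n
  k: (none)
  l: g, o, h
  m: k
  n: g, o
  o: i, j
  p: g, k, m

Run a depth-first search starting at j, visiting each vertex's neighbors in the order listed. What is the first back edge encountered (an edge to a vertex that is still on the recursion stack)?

i→n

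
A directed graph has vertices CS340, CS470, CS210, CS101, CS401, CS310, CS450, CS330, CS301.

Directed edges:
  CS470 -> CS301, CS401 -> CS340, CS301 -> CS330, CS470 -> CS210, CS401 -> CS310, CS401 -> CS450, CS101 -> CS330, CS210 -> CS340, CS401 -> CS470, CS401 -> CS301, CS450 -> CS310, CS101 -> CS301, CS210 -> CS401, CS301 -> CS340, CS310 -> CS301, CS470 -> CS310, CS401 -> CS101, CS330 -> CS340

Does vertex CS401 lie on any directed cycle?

CS401 is on a cycle iff CS401 can reach itself via ≥1 edge.
CS401 → CS470 → CS210 → CS401 — yes.

Yes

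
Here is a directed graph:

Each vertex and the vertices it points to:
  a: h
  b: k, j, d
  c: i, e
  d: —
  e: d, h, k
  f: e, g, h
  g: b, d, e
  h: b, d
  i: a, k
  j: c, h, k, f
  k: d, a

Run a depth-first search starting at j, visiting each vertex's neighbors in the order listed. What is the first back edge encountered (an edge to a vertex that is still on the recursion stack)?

k->a

DFS from j (visiting each vertex's neighbors in the order listed); mark gray on enter, black on exit:
j gray
  c gray
    i gray
      a gray
        h gray
          b gray
            k gray
              d gray
              d black
              k→a: a is gray → back edge
First back edge: k → a.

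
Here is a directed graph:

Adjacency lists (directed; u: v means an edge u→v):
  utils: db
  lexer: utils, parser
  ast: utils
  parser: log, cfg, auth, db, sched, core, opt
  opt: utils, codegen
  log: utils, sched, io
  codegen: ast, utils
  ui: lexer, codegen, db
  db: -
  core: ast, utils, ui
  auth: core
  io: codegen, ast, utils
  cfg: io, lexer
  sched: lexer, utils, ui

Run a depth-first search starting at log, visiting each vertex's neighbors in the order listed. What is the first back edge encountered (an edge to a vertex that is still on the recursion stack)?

parser→log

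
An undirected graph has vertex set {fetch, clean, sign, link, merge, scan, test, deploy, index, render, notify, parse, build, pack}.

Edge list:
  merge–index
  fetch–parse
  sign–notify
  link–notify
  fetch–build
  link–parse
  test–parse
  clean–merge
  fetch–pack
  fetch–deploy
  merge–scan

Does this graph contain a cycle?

No

DFS, tracking each vertex's parent; an edge to a visited non-parent vertex closes a cycle.
Start from notify:
visit notify (parent –)
  visit link (parent notify)
    visit parse (parent link)
      parse–link: parent, skip
      visit test (parent parse)
        test–parse: parent, skip
      visit fetch (parent parse)
        fetch–parse: parent, skip
        visit pack (parent fetch)
          pack–fetch: parent, skip
        visit build (parent fetch)
          build–fetch: parent, skip
        visit deploy (parent fetch)
          deploy–fetch: parent, skip
    link–notify: parent, skip
  visit sign (parent notify)
    sign–notify: parent, skip
visit clean (parent –)
  visit merge (parent clean)
    visit scan (parent merge)
      scan–merge: parent, skip
    merge–clean: parent, skip
    visit index (parent merge)
      index–merge: parent, skip
visit render (parent –)
No non-parent visited neighbor found — the graph is a forest.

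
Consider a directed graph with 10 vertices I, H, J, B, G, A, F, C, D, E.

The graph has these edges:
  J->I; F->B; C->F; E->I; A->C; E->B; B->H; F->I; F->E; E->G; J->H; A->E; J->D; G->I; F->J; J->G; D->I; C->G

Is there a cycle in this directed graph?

No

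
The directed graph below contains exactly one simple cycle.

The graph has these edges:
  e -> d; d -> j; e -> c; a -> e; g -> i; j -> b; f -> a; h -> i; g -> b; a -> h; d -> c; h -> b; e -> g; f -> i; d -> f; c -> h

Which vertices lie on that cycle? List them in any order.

DFS with gray/black marking from e:
e gray
  c gray
    h gray
      i gray
      i black
      b gray
      b black
    h black
  c black
  d gray
    d→c: c black — skip
    f gray
      a gray
        a→e: e is gray → back edge
Back edge closes the cycle e → d → f → a → e; its vertices are {a, d, e, f}.

a, d, e, f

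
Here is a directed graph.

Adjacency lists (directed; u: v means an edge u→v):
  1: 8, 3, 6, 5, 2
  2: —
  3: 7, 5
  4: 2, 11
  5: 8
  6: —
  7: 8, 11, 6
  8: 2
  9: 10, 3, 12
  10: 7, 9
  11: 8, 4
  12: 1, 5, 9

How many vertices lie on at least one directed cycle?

5

A vertex is on a directed cycle iff it belongs to a strongly connected component of size ≥ 2 (or has a self-loop).
The vertices on cycles are {4, 9, 10, 11, 12} — 5 in total.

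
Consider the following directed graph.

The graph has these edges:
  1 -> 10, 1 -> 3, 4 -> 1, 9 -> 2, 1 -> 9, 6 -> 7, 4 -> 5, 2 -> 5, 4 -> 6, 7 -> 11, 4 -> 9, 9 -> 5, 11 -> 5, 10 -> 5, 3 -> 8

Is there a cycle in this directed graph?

DFS with white/gray/black marking, starting from 9:
9 gray
  2 gray
    5 gray
    5 black
  2 black
  9→5: 5 black — skip
9 black
6 gray
  7 gray
    11 gray
      11→5: 5 black — skip
    11 black
  7 black
6 black
8 gray
8 black
4 gray
  1 gray
    1→9: 9 black — skip
    3 gray
      3→8: 8 black — skip
    3 black
    10 gray
      10→5: 5 black — skip
    10 black
  1 black
  4→9: 9 black — skip
  4→6: 6 black — skip
  4→5: 5 black — skip
4 black
Every edge goes to a white or black vertex — no back edge, so the graph is acyclic.

No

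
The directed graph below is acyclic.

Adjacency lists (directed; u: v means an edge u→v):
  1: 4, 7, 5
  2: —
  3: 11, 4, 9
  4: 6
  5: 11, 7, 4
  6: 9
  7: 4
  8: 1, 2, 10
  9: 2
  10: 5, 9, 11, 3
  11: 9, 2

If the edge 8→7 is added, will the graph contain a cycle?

Adding 8→7 creates a cycle iff 7 can already reach 8.
Explore from 7: no path reaches 8. The graph stays acyclic.

No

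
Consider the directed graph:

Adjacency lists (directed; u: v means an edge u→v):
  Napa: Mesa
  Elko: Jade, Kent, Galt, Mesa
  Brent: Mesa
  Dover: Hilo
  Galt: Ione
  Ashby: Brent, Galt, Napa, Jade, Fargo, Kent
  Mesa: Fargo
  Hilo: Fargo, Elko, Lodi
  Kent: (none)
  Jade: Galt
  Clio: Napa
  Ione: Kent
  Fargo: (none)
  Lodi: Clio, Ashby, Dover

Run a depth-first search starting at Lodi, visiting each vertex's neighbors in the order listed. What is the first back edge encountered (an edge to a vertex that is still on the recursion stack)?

DFS from Lodi (visiting each vertex's neighbors in the order listed); mark gray on enter, black on exit:
Lodi gray
  Clio gray
    Napa gray
      Mesa gray
        Fargo gray
        Fargo black
      Mesa black
    Napa black
  Clio black
  Ashby gray
    Brent gray
      Brent→Mesa: Mesa black — skip
    Brent black
    Galt gray
      Ione gray
        Kent gray
        Kent black
      Ione black
    Galt black
    Ashby→Napa: Napa black — skip
    Jade gray
      Jade→Galt: Galt black — skip
    Jade black
    Ashby→Fargo: Fargo black — skip
    Ashby→Kent: Kent black — skip
  Ashby black
  Dover gray
    Hilo gray
      Hilo→Fargo: Fargo black — skip
      Elko gray
        Elko→Jade: Jade black — skip
        Elko→Kent: Kent black — skip
        Elko→Galt: Galt black — skip
        Elko→Mesa: Mesa black — skip
      Elko black
      Hilo→Lodi: Lodi is gray → back edge
First back edge: Hilo → Lodi.

Hilo→Lodi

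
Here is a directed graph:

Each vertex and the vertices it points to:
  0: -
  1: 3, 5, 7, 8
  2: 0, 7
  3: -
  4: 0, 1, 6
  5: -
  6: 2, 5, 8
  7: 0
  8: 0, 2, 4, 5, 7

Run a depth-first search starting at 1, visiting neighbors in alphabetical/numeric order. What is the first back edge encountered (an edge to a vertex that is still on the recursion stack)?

DFS from 1 (visiting neighbors in alphabetical/numeric order); mark gray on enter, black on exit:
1 gray
  3 gray
  3 black
  5 gray
  5 black
  7 gray
    0 gray
    0 black
  7 black
  8 gray
    8→0: 0 black — skip
    2 gray
      2→0: 0 black — skip
      2→7: 7 black — skip
    2 black
    4 gray
      4→0: 0 black — skip
      4→1: 1 is gray → back edge
First back edge: 4 → 1.

4->1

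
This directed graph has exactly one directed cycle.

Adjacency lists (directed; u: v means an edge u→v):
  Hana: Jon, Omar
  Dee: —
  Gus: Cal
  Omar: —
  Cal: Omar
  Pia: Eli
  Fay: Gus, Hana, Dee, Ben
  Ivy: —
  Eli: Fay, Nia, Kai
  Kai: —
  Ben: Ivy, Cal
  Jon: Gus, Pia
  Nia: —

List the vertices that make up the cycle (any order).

DFS with gray/black marking from Eli:
Eli gray
  Fay gray
    Gus gray
      Cal gray
        Omar gray
        Omar black
      Cal black
    Gus black
    Hana gray
      Jon gray
        Jon→Gus: Gus black — skip
        Pia gray
          Pia→Eli: Eli is gray → back edge
Back edge closes the cycle Eli → Fay → Hana → Jon → Pia → Eli; its vertices are {Eli, Fay, Jon, Pia, Hana}.

Eli, Fay, Jon, Pia, Hana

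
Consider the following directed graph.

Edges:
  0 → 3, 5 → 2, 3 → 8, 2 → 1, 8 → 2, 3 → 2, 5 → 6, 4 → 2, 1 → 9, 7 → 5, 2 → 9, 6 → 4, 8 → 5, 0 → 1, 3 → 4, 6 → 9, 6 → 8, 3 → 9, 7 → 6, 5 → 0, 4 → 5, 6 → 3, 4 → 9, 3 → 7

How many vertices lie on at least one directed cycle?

7

A vertex is on a directed cycle iff it belongs to a strongly connected component of size ≥ 2 (or has a self-loop).
The vertices on cycles are {0, 3, 4, 5, 6, 7, 8} — 7 in total.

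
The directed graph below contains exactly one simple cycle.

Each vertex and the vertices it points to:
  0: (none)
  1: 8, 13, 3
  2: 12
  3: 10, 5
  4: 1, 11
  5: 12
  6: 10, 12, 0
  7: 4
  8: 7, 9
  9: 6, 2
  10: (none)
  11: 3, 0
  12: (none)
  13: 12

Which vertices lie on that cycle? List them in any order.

1, 4, 7, 8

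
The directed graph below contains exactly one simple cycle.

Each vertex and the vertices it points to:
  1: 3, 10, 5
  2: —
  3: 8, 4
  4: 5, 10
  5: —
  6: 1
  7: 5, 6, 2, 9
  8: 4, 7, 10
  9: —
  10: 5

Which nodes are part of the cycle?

DFS with gray/black marking from 7:
7 gray
  5 gray
  5 black
  6 gray
    1 gray
      3 gray
        8 gray
          4 gray
            4→5: 5 black — skip
            10 gray
              10→5: 5 black — skip
            10 black
          4 black
          8→7: 7 is gray → back edge
Back edge closes the cycle 7 → 6 → 1 → 3 → 8 → 7; its vertices are {1, 3, 6, 7, 8}.

1, 3, 6, 7, 8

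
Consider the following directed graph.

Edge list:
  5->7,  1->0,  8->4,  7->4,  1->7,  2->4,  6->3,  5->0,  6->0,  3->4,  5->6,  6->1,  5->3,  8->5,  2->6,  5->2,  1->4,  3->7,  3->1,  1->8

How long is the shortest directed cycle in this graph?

4

For each vertex v, BFS finds the shortest path from v back to v.
The shortest such closed walk is 8 → 5 → 3 → 1 → 8, length 4.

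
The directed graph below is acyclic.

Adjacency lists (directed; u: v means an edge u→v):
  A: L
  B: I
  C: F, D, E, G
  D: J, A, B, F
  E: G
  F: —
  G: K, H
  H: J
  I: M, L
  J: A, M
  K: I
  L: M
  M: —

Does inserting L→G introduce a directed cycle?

Adding L→G creates a cycle iff G can already reach L.
Path from G: G → K → I → L.
So G → … → L → G is a cycle.

Yes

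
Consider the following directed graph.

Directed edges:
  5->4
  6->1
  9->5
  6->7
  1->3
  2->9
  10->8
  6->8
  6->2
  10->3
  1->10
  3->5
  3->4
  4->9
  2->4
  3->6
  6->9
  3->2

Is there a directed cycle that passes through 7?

7 lies on a cycle iff there is a path from 7 back to itself.
Exploring from 7, it never reaches itself; equivalently, its strongly connected component is a singleton.

No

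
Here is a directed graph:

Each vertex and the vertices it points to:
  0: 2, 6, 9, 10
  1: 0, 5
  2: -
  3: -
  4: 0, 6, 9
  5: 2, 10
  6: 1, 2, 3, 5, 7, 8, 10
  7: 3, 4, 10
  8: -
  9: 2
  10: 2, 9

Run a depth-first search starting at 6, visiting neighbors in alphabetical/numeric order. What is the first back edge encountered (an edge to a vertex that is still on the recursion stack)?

0->6

DFS from 6 (visiting neighbors in alphabetical/numeric order); mark gray on enter, black on exit:
6 gray
  1 gray
    0 gray
      2 gray
      2 black
      0→6: 6 is gray → back edge
First back edge: 0 → 6.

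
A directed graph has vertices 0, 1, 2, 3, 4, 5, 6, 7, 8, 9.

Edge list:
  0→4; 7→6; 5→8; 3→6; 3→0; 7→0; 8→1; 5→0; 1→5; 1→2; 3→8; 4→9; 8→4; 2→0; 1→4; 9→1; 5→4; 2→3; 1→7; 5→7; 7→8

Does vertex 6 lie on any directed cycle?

No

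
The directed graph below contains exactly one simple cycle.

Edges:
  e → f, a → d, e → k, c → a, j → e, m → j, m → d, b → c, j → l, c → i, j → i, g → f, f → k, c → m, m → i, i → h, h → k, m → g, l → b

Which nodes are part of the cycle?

DFS with gray/black marking from c:
c gray
  a gray
    d gray
    d black
  a black
  i gray
    h gray
      k gray
      k black
    h black
  i black
  m gray
    m→i: i black — skip
    g gray
      f gray
        f→k: k black — skip
      f black
    g black
    j gray
      l gray
        b gray
          b→c: c is gray → back edge
Back edge closes the cycle c → m → j → l → b → c; its vertices are {b, c, j, l, m}.

b, c, j, l, m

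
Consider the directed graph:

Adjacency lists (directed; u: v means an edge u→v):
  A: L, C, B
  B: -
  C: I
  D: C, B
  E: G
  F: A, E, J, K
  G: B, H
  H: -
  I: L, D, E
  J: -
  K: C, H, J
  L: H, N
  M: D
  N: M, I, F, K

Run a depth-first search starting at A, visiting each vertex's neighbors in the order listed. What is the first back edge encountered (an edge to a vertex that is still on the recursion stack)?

I→L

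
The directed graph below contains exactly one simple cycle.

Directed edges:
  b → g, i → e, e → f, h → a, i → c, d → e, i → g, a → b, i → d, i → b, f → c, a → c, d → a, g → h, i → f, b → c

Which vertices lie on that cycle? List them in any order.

DFS with gray/black marking from g:
g gray
  h gray
    a gray
      b gray
        b→g: g is gray → back edge
Back edge closes the cycle g → h → a → b → g; its vertices are {a, b, g, h}.

a, b, g, h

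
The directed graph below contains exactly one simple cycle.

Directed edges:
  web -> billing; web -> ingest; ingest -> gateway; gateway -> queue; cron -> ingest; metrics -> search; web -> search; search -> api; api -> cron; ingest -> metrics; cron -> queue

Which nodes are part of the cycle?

api, cron, ingest, search, metrics

DFS with gray/black marking from ingest:
ingest gray
  metrics gray
    search gray
      api gray
        cron gray
          queue gray
          queue black
          cron→ingest: ingest is gray → back edge
Back edge closes the cycle ingest → metrics → search → api → cron → ingest; its vertices are {api, cron, ingest, search, metrics}.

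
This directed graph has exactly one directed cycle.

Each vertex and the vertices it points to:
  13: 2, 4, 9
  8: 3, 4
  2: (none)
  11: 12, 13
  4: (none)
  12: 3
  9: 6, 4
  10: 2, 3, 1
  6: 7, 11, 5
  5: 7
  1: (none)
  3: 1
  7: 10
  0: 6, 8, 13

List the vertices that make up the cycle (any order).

DFS with gray/black marking from 6:
6 gray
  7 gray
    10 gray
      2 gray
      2 black
      3 gray
        1 gray
        1 black
      3 black
      10→1: 1 black — skip
    10 black
  7 black
  11 gray
    12 gray
      12→3: 3 black — skip
    12 black
    13 gray
      13→2: 2 black — skip
      4 gray
      4 black
      9 gray
        9→6: 6 is gray → back edge
Back edge closes the cycle 6 → 11 → 13 → 9 → 6; its vertices are {6, 9, 11, 13}.

6, 9, 11, 13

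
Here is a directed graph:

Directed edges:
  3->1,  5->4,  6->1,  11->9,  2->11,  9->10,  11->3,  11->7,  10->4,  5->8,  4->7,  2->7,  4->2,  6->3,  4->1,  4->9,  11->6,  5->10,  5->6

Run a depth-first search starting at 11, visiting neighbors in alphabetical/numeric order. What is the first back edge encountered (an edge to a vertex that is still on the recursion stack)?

DFS from 11 (visiting neighbors in alphabetical/numeric order); mark gray on enter, black on exit:
11 gray
  3 gray
    1 gray
    1 black
  3 black
  6 gray
    6→1: 1 black — skip
    6→3: 3 black — skip
  6 black
  7 gray
  7 black
  9 gray
    10 gray
      4 gray
        4→1: 1 black — skip
        2 gray
          2→7: 7 black — skip
          2→11: 11 is gray → back edge
First back edge: 2 → 11.

2→11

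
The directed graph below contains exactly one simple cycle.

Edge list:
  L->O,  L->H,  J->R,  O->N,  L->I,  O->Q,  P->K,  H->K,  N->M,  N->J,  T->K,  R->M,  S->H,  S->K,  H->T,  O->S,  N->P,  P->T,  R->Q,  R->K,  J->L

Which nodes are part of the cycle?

J, L, N, O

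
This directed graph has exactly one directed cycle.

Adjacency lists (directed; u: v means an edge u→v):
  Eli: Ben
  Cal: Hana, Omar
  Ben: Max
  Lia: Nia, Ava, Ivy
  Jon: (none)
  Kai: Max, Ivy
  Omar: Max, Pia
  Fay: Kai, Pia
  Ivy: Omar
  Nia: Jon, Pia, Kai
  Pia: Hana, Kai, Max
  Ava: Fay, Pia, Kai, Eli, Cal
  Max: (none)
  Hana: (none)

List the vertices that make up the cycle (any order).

DFS with gray/black marking from Ivy:
Ivy gray
  Omar gray
    Max gray
    Max black
    Pia gray
      Hana gray
      Hana black
      Kai gray
        Kai→Max: Max black — skip
        Kai→Ivy: Ivy is gray → back edge
Back edge closes the cycle Ivy → Omar → Pia → Kai → Ivy; its vertices are {Ivy, Kai, Pia, Omar}.

Ivy, Kai, Pia, Omar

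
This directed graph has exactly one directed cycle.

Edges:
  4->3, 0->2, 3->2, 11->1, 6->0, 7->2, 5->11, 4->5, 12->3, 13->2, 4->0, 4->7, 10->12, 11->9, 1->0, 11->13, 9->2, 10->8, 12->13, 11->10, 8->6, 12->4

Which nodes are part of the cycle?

4, 5, 10, 11, 12

DFS with gray/black marking from 11:
11 gray
  13 gray
    2 gray
    2 black
  13 black
  9 gray
    9→2: 2 black — skip
  9 black
  10 gray
    8 gray
      6 gray
        0 gray
          0→2: 2 black — skip
        0 black
      6 black
    8 black
    12 gray
      12→13: 13 black — skip
      3 gray
        3→2: 2 black — skip
      3 black
      4 gray
        4→3: 3 black — skip
        5 gray
          5→11: 11 is gray → back edge
Back edge closes the cycle 11 → 10 → 12 → 4 → 5 → 11; its vertices are {4, 5, 10, 11, 12}.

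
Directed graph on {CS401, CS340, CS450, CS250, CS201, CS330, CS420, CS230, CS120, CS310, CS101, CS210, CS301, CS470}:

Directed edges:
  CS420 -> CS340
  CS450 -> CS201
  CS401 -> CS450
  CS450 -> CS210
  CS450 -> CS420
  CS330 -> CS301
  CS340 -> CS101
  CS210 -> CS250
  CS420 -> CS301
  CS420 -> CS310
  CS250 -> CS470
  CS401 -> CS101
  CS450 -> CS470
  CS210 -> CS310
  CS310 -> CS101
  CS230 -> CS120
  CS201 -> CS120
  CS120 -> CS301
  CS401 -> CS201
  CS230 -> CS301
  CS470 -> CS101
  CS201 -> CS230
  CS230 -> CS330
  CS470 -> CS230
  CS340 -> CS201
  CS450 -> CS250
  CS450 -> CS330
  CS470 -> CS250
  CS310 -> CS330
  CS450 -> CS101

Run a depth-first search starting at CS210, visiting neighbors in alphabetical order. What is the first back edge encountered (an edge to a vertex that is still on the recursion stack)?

CS470->CS250

DFS from CS210 (visiting neighbors in alphabetical order); mark gray on enter, black on exit:
CS210 gray
  CS250 gray
    CS470 gray
      CS101 gray
      CS101 black
      CS230 gray
        CS120 gray
          CS301 gray
          CS301 black
        CS120 black
        CS230→CS301: CS301 black — skip
        CS330 gray
          CS330→CS301: CS301 black — skip
        CS330 black
      CS230 black
      CS470→CS250: CS250 is gray → back edge
First back edge: CS470 → CS250.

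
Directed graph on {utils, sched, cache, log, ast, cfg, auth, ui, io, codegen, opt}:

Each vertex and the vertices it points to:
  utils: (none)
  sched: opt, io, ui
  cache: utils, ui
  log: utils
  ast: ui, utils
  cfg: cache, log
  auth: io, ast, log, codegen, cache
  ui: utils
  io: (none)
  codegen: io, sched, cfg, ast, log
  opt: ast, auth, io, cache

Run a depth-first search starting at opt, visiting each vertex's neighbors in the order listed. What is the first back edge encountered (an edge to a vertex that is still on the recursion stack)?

sched→opt

DFS from opt (visiting each vertex's neighbors in the order listed); mark gray on enter, black on exit:
opt gray
  ast gray
    ui gray
      utils gray
      utils black
    ui black
    ast→utils: utils black — skip
  ast black
  auth gray
    io gray
    io black
    auth→ast: ast black — skip
    log gray
      log→utils: utils black — skip
    log black
    codegen gray
      codegen→io: io black — skip
      sched gray
        sched→opt: opt is gray → back edge
First back edge: sched → opt.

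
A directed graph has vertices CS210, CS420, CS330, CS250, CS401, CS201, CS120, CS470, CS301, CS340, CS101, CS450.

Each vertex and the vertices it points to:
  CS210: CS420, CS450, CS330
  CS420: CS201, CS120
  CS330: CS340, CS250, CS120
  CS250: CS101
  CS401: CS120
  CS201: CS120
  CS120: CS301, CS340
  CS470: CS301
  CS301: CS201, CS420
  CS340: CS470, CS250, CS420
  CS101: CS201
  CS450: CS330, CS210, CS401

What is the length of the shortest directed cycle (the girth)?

For each vertex v, BFS finds the shortest path from v back to v.
The shortest such closed walk is CS450 → CS210 → CS450, length 2.

2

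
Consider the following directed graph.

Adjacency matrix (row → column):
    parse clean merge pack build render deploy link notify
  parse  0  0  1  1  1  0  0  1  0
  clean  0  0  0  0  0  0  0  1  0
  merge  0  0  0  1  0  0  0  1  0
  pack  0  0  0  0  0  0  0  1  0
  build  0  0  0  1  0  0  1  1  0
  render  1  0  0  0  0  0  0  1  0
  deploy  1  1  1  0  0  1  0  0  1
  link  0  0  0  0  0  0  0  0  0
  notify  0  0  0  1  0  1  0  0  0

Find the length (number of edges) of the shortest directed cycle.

3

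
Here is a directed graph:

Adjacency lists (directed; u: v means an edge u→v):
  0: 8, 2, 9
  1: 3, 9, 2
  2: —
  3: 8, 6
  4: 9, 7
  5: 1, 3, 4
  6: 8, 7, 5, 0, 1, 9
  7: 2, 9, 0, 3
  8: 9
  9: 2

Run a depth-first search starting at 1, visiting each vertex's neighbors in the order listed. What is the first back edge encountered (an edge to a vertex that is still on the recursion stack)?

DFS from 1 (visiting each vertex's neighbors in the order listed); mark gray on enter, black on exit:
1 gray
  3 gray
    8 gray
      9 gray
        2 gray
        2 black
      9 black
    8 black
    6 gray
      6→8: 8 black — skip
      7 gray
        7→2: 2 black — skip
        7→9: 9 black — skip
        0 gray
          0→8: 8 black — skip
          0→2: 2 black — skip
          0→9: 9 black — skip
        0 black
        7→3: 3 is gray → back edge
First back edge: 7 → 3.

7→3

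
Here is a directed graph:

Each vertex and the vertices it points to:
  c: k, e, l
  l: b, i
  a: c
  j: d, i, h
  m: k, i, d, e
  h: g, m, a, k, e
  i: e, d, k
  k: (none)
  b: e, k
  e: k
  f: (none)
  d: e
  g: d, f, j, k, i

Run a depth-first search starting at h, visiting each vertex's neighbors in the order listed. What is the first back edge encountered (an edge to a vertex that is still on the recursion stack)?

j→h

DFS from h (visiting each vertex's neighbors in the order listed); mark gray on enter, black on exit:
h gray
  g gray
    d gray
      e gray
        k gray
        k black
      e black
    d black
    f gray
    f black
    j gray
      j→d: d black — skip
      i gray
        i→e: e black — skip
        i→d: d black — skip
        i→k: k black — skip
      i black
      j→h: h is gray → back edge
First back edge: j → h.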